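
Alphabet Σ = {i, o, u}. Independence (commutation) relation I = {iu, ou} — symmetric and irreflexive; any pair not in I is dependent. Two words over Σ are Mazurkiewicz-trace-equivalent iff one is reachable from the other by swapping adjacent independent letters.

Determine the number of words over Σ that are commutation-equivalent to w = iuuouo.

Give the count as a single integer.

20

#0=i has no predecessor
#1=u has no predecessor
#2=u depends on [1:u]
#3=o depends on [0:i]
#4=u depends on [2:u]
#5=o depends on [3:o]
sources: [0:i, 1:u]
N(rest) = Σ N(rest − s) over sources s of rest; N(one piece) = 1:
  size 1 → [4]=1  [5]=1
  size 2 → [2,4]=1  [3,5]=1  [4,5]=2
  size 3 → [0,3,5]=1  [1,2,4]=1  [2,4,5]=3  [3,4,5]=3
  size 4 → [0,3,4,5]=4  [1,2,4,5]=4  [2,3,4,5]=6
  first=0(i) contributes 10
  first=1(u) contributes 10
|[w]| = 20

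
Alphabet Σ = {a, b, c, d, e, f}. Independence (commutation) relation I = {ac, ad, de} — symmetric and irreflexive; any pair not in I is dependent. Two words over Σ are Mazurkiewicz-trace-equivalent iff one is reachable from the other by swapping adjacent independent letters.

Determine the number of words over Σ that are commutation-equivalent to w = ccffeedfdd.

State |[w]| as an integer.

piece 0:c — minimal
piece 1:c rests on {0:c}
piece 2:f rests on {1:c}
piece 3:f rests on {2:f}
piece 4:e rests on {3:f}
piece 5:e rests on {4:e}
piece 6:d rests on {3:f}
piece 7:f rests on {5:e, 6:d}
piece 8:d rests on {7:f}
piece 9:d rests on {8:d}
minimal pieces: {0:c}
ways to finish when only these pieces remain (= sum over removing one remaining piece with nothing left below it):
  1 left: {9}→1
  2 left: {8,9}→1
  3 left: {7,8,9}→1
  4 left: {5,7,8,9}→1  {6,7,8,9}→1
  5 left: {4,5,7,8,9}→1  {5,6,7,8,9}→2
  6 left: {4,5,6,7,8,9}→3
  7 left: {3,4,5,6,7,8,9}→3
  8 left: {2,3,4,5,6,7,8,9}→3
  placing 0:c first → 3 extensions

3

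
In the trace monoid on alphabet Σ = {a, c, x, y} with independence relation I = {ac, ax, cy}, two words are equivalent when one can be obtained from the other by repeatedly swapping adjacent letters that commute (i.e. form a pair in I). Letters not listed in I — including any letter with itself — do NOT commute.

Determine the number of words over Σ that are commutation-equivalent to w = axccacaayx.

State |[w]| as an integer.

125

#0=a has no predecessor
#1=x has no predecessor
#2=c depends on [1:x]
#3=c depends on [2:c]
#4=a depends on [0:a]
#5=c depends on [3:c]
#6=a depends on [4:a]
#7=a depends on [6:a]
#8=y depends on [1:x, 7:a]
#9=x depends on [5:c, 8:y]
sources: [0:a, 1:x]
N(rest) = Σ N(rest − s) over sources s of rest; N(one piece) = 1:
  size 1 → [9]=1
  size 2 → [5,9]=1  [8,9]=1
  size 3 → [3,5,9]=1  [5,8,9]=2  [7,8,9]=1
  size 4 → [2,3,5,9]=1  [3,5,8,9]=3  [5,7,8,9]=3  [6,7,8,9]=1
  size 5 → [2,3,5,8,9]=4  [3,5,7,8,9]=6  [4,6,7,8,9]=1  [5,6,7,8,9]=4
  size 6 → [0,4,6,7,8,9]=1  [1,2,3,5,8,9]=4  [2,3,5,7,8,9]=10  [3,5,6,7,8,9]=10  [4,5,6,7,8,9]=5
  size 7 → [0,4,5,6,7,8,9]=6  [1,2,3,5,7,8,9]=14  [2,3,5,6,7,8,9]=20  [3,4,5,6,7,8,9]=15
  size 8 → [0,3,4,5,6,7,8,9]=21  [1,2,3,5,6,7,8,9]=34  [2,3,4,5,6,7,8,9]=35
  first=0(a) contributes 69
  first=1(x) contributes 56
|[w]| = 125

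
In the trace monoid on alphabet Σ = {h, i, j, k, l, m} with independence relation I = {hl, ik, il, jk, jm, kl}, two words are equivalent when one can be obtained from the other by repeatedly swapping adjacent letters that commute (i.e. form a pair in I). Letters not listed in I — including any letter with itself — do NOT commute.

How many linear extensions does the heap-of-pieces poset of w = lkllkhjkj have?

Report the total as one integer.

piece 0:l — minimal
piece 1:k — minimal
piece 2:l rests on {0:l}
piece 3:l rests on {2:l}
piece 4:k rests on {1:k}
piece 5:h rests on {4:k}
piece 6:j rests on {3:l, 5:h}
piece 7:k rests on {5:h}
piece 8:j rests on {6:j}
minimal pieces: {0:l, 1:k}
ways to finish when only these pieces remain (= sum over removing one remaining piece with nothing left below it):
  1 left: {7}→1  {8}→1
  2 left: {6,8}→1  {7,8}→2
  3 left: {3,6,8}→1  {6,7,8}→3
  4 left: {2,3,6,8}→1  {3,6,7,8}→4  {5,6,7,8}→3
  5 left: {0,2,3,6,8}→1  {2,3,6,7,8}→5  {3,5,6,7,8}→7  {4,5,6,7,8}→3
  6 left: {0,2,3,6,7,8}→6  {1,4,5,6,7,8}→3  {2,3,5,6,7,8}→12  {3,4,5,6,7,8}→10
  7 left: {0,2,3,5,6,7,8}→18  {1,3,4,5,6,7,8}→13  {2,3,4,5,6,7,8}→22
  placing 0:l first → 35 extensions
  placing 1:k first → 40 extensions
total linear extensions = 75

75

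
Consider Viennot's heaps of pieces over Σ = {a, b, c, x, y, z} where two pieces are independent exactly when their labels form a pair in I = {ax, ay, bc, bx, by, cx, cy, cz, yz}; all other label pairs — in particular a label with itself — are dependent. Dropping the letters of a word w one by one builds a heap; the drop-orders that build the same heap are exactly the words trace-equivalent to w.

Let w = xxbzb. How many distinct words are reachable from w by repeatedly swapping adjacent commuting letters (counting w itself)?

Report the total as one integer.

3

drop 0:x onto floor
drop 1:x onto {0:x}
drop 2:b onto floor
drop 3:z onto {1:x, 2:b}
drop 4:b onto {3:z}
ground layer = {0:x, 2:b}
drop-orders for the pieces not yet dropped (sum over which currently-grounded one goes next):
  1 to go: {4} 1
  2 to go: {3,4} 1
  3 to go: {1,3,4} 1  {2,3,4} 1
  if 0:x drops first: 2 orders
  if 2:b drops first: 1 orders
heap linearizations: 3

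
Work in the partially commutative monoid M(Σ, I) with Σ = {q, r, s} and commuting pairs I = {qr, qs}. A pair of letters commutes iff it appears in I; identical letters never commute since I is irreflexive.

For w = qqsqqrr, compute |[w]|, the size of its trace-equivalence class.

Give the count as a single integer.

0(q) covers ∅
1(q) covers 0:q
2(s) covers ∅
3(q) covers 1:q
4(q) covers 3:q
5(r) covers 2:s
6(r) covers 5:r
floor of heap: 0:q, 2:s
completions by unplaced set U, small U first (add the entries for U minus each lowest piece of U):
  |U|=1: {4}:1  {6}:1
  |U|=2: {3,4}:1  {4,6}:2  {5,6}:1
  |U|=3: {1,3,4}:1  {2,5,6}:1  {3,4,6}:3  {4,5,6}:3
  |U|=4: {0,1,3,4}:1  {1,3,4,6}:4  {2,4,5,6}:4  {3,4,5,6}:6
  |U|=5: {0,1,3,4,6}:5  {1,3,4,5,6}:10  {2,3,4,5,6}:10
  start at 0(q): 20
  start at 2(s): 15
sum over floor = 35

35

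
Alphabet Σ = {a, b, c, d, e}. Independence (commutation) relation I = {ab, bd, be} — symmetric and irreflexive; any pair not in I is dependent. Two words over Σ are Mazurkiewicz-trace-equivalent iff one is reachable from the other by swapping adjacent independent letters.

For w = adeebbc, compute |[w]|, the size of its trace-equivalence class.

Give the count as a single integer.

0(a) covers ∅
1(d) covers 0:a
2(e) covers 1:d
3(e) covers 2:e
4(b) covers ∅
5(b) covers 4:b
6(c) covers 3:e, 5:b
floor of heap: 0:a, 4:b
completions by unplaced set U, small U first (add the entries for U minus each lowest piece of U):
  |U|=1: {6}:1
  |U|=2: {3,6}:1  {5,6}:1
  |U|=3: {2,3,6}:1  {3,5,6}:2  {4,5,6}:1
  |U|=4: {1,2,3,6}:1  {2,3,5,6}:3  {3,4,5,6}:3
  |U|=5: {0,1,2,3,6}:1  {1,2,3,5,6}:4  {2,3,4,5,6}:6
  start at 0(a): 10
  start at 4(b): 5
sum over floor = 15

15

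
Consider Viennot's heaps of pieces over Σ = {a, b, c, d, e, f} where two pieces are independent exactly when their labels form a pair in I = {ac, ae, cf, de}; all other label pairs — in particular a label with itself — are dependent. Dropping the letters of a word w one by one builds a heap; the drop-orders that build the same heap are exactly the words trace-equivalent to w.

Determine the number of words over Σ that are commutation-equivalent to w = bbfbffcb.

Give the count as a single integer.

0(b) covers ∅
1(b) covers 0:b
2(f) covers 1:b
3(b) covers 2:f
4(f) covers 3:b
5(f) covers 4:f
6(c) covers 3:b
7(b) covers 5:f, 6:c
floor of heap: 0:b
completions by unplaced set U, small U first (add the entries for U minus each lowest piece of U):
  |U|=1: {7}:1
  |U|=2: {5,7}:1  {6,7}:1
  |U|=3: {4,5,7}:1  {5,6,7}:2
  |U|=4: {4,5,6,7}:3
  |U|=5: {3,4,5,6,7}:3
  |U|=6: {2,3,4,5,6,7}:3
  start at 0(b): 3

3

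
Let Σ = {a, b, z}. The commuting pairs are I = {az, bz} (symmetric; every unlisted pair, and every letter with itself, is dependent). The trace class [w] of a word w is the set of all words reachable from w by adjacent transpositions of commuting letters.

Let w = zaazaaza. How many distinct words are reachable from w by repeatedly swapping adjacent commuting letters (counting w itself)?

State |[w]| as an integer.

piece 0:z — minimal
piece 1:a — minimal
piece 2:a rests on {1:a}
piece 3:z rests on {0:z}
piece 4:a rests on {2:a}
piece 5:a rests on {4:a}
piece 6:z rests on {3:z}
piece 7:a rests on {5:a}
minimal pieces: {0:z, 1:a}
ways to finish when only these pieces remain (= sum over removing one remaining piece with nothing left below it):
  1 left: {6}→1  {7}→1
  2 left: {3,6}→1  {5,7}→1  {6,7}→2
  3 left: {0,3,6}→1  {3,6,7}→3  {4,5,7}→1  {5,6,7}→3
  4 left: {0,3,6,7}→4  {2,4,5,7}→1  {3,5,6,7}→6  {4,5,6,7}→4
  5 left: {0,3,5,6,7}→10  {1,2,4,5,7}→1  {2,4,5,6,7}→5  {3,4,5,6,7}→10
  6 left: {0,3,4,5,6,7}→20  {1,2,4,5,6,7}→6  {2,3,4,5,6,7}→15
  placing 0:z first → 21 extensions
  placing 1:a first → 35 extensions
total linear extensions = 56

56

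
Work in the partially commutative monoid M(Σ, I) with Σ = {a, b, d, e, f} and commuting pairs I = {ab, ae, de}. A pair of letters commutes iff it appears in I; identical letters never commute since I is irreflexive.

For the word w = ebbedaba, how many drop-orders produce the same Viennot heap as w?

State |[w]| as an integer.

0(e) covers ∅
1(b) covers 0:e
2(b) covers 1:b
3(e) covers 2:b
4(d) covers 2:b
5(a) covers 4:d
6(b) covers 3:e, 4:d
7(a) covers 5:a
floor of heap: 0:e
completions by unplaced set U, small U first (add the entries for U minus each lowest piece of U):
  |U|=1: {6}:1  {7}:1
  |U|=2: {3,6}:1  {5,7}:1  {6,7}:2
  |U|=3: {3,6,7}:3  {5,6,7}:3
  |U|=4: {3,5,6,7}:6  {4,5,6,7}:3
  |U|=5: {3,4,5,6,7}:9
  |U|=6: {2,3,4,5,6,7}:9
  start at 0(e): 9

9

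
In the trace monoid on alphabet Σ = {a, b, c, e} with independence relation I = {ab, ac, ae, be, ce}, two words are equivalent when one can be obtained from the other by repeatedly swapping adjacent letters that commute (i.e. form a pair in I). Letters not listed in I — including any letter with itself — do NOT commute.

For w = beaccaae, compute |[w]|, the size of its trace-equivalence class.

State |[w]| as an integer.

560

piece 0:b — minimal
piece 1:e — minimal
piece 2:a — minimal
piece 3:c rests on {0:b}
piece 4:c rests on {3:c}
piece 5:a rests on {2:a}
piece 6:a rests on {5:a}
piece 7:e rests on {1:e}
minimal pieces: {0:b, 1:e, 2:a}
ways to finish when only these pieces remain (= sum over removing one remaining piece with nothing left below it):
  1 left: {4}→1  {6}→1  {7}→1
  2 left: {1,7}→1  {3,4}→1  {4,6}→2  {4,7}→2  {5,6}→1  {6,7}→2
  3 left: {0,3,4}→1  {1,4,7}→3  {1,6,7}→3  {2,5,6}→1  {3,4,6}→3  {3,4,7}→3  {4,5,6}→3  {4,6,7}→6  {5,6,7}→3
  4 left: {0,3,4,6}→4  {0,3,4,7}→4  {1,3,4,7}→6  {1,4,6,7}→12  {1,5,6,7}→6  {2,4,5,6}→4  {2,5,6,7}→4  {3,4,5,6}→6  {3,4,6,7}→12  {4,5,6,7}→12
  5 left: {0,1,3,4,7}→10  {0,3,4,5,6}→10  {0,3,4,6,7}→20  {1,2,5,6,7}→10  {1,3,4,6,7}→30  {1,4,5,6,7}→30  {2,3,4,5,6}→10  {2,4,5,6,7}→20  {3,4,5,6,7}→30
  6 left: {0,1,3,4,6,7}→60  {0,2,3,4,5,6}→20  {0,3,4,5,6,7}→60  {1,2,4,5,6,7}→60  {1,3,4,5,6,7}→90  {2,3,4,5,6,7}→60
  placing 0:b first → 210 extensions
  placing 1:e first → 140 extensions
  placing 2:a first → 210 extensions
total linear extensions = 560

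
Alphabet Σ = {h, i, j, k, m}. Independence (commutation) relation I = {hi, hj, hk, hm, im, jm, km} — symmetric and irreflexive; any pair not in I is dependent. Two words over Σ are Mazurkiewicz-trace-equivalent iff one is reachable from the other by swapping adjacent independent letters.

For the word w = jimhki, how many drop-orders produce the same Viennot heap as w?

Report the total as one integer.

piece 0:j — minimal
piece 1:i rests on {0:j}
piece 2:m — minimal
piece 3:h — minimal
piece 4:k rests on {1:i}
piece 5:i rests on {4:k}
minimal pieces: {0:j, 2:m, 3:h}
ways to finish when only these pieces remain (= sum over removing one remaining piece with nothing left below it):
  1 left: {2}→1  {3}→1  {5}→1
  2 left: {2,3}→2  {2,5}→2  {3,5}→2  {4,5}→1
  3 left: {1,4,5}→1  {2,3,5}→6  {2,4,5}→3  {3,4,5}→3
  4 left: {0,1,4,5}→1  {1,2,4,5}→4  {1,3,4,5}→4  {2,3,4,5}→12
  placing 0:j first → 20 extensions
  placing 2:m first → 5 extensions
  placing 3:h first → 5 extensions
total linear extensions = 30

30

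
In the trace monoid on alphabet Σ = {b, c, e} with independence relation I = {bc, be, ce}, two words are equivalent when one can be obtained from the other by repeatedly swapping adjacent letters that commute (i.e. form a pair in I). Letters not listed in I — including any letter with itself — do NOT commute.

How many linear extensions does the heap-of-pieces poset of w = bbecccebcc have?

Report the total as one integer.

2520

piece 0:b — minimal
piece 1:b rests on {0:b}
piece 2:e — minimal
piece 3:c — minimal
piece 4:c rests on {3:c}
piece 5:c rests on {4:c}
piece 6:e rests on {2:e}
piece 7:b rests on {1:b}
piece 8:c rests on {5:c}
piece 9:c rests on {8:c}
minimal pieces: {0:b, 2:e, 3:c}
ways to finish when only these pieces remain (= sum over removing one remaining piece with nothing left below it):
  1 left: {6}→1  {7}→1  {9}→1
  2 left: {1,7}→1  {2,6}→1  {6,7}→2  {6,9}→2  {7,9}→2  {8,9}→1
  3 left: {0,1,7}→1  {1,6,7}→3  {1,7,9}→3  {2,6,7}→3  {2,6,9}→3  {5,8,9}→1  {6,7,9}→6  {6,8,9}→3  {7,8,9}→3
  4 left: {0,1,6,7}→4  {0,1,7,9}→4  {1,2,6,7}→6  {1,6,7,9}→12  {1,7,8,9}→6  {2,6,7,9}→12  {2,6,8,9}→6  {4,5,8,9}→1  {5,6,8,9}→4  {5,7,8,9}→4  {6,7,8,9}→12
  5 left: {0,1,2,6,7}→10  {0,1,6,7,9}→20  {0,1,7,8,9}→10  {1,2,6,7,9}→30  {1,5,7,8,9}→10  {1,6,7,8,9}→30  {2,5,6,8,9}→10  {2,6,7,8,9}→30  {3,4,5,8,9}→1  {4,5,6,8,9}→5  {4,5,7,8,9}→5  {5,6,7,8,9}→20
  6 left: {0,1,2,6,7,9}→60  {0,1,5,7,8,9}→20  {0,1,6,7,8,9}→60  {1,2,6,7,8,9}→90  {1,4,5,7,8,9}→15  {1,5,6,7,8,9}→60  {2,4,5,6,8,9}→15  {2,5,6,7,8,9}→60  {3,4,5,6,8,9}→6  {3,4,5,7,8,9}→6  {4,5,6,7,8,9}→30
  7 left: {0,1,2,6,7,8,9}→210  {0,1,4,5,7,8,9}→35  {0,1,5,6,7,8,9}→140  {1,2,5,6,7,8,9}→210  {1,3,4,5,7,8,9}→21  {1,4,5,6,7,8,9}→105  {2,3,4,5,6,8,9}→21  {2,4,5,6,7,8,9}→105  {3,4,5,6,7,8,9}→42
  8 left: {0,1,2,5,6,7,8,9}→560  {0,1,3,4,5,7,8,9}→56  {0,1,4,5,6,7,8,9}→280  {1,2,4,5,6,7,8,9}→420  {1,3,4,5,6,7,8,9}→168  {2,3,4,5,6,7,8,9}→168
  placing 0:b first → 756 extensions
  placing 2:e first → 504 extensions
  placing 3:c first → 1260 extensions
total linear extensions = 2520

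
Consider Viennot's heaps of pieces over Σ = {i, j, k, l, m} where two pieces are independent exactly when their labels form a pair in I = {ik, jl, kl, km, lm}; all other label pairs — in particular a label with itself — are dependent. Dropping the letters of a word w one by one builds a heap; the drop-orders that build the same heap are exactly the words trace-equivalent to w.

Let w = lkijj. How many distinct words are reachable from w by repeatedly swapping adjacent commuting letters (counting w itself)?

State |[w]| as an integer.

3

piece 0:l — minimal
piece 1:k — minimal
piece 2:i rests on {0:l}
piece 3:j rests on {1:k, 2:i}
piece 4:j rests on {3:j}
minimal pieces: {0:l, 1:k}
ways to finish when only these pieces remain (= sum over removing one remaining piece with nothing left below it):
  1 left: {4}→1
  2 left: {3,4}→1
  3 left: {1,3,4}→1  {2,3,4}→1
  placing 0:l first → 2 extensions
  placing 1:k first → 1 extensions
total linear extensions = 3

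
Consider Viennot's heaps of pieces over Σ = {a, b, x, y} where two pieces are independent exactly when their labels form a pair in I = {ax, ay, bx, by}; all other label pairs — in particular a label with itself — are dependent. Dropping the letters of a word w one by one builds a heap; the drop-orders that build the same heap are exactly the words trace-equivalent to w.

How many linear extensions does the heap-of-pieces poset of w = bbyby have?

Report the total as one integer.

10

#0=b has no predecessor
#1=b depends on [0:b]
#2=y has no predecessor
#3=b depends on [1:b]
#4=y depends on [2:y]
sources: [0:b, 2:y]
N(rest) = Σ N(rest − s) over sources s of rest; N(one piece) = 1:
  size 1 → [3]=1  [4]=1
  size 2 → [1,3]=1  [2,4]=1  [3,4]=2
  size 3 → [0,1,3]=1  [1,3,4]=3  [2,3,4]=3
  first=0(b) contributes 6
  first=2(y) contributes 4
|[w]| = 10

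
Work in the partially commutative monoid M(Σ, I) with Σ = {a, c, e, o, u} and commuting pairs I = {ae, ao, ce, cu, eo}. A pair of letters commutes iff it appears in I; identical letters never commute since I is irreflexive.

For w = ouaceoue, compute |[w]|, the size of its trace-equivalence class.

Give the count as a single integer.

4

drop 0:o onto floor
drop 1:u onto {0:o}
drop 2:a onto {1:u}
drop 3:c onto {2:a}
drop 4:e onto {1:u}
drop 5:o onto {3:c}
drop 6:u onto {4:e, 5:o}
drop 7:e onto {6:u}
ground layer = {0:o}
drop-orders for the pieces not yet dropped (sum over which currently-grounded one goes next):
  1 to go: {7} 1
  2 to go: {6,7} 1
  3 to go: {4,6,7} 1  {5,6,7} 1
  4 to go: {3,5,6,7} 1  {4,5,6,7} 2
  5 to go: {2,3,5,6,7} 1  {3,4,5,6,7} 3
  6 to go: {2,3,4,5,6,7} 4
  if 0:o drops first: 4 orders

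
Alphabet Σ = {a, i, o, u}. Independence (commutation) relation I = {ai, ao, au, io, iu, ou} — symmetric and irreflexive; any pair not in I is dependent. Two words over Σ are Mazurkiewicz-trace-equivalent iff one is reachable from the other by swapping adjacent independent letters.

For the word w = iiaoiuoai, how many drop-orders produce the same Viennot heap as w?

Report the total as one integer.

3780

0(i) covers ∅
1(i) covers 0:i
2(a) covers ∅
3(o) covers ∅
4(i) covers 1:i
5(u) covers ∅
6(o) covers 3:o
7(a) covers 2:a
8(i) covers 4:i
floor of heap: 0:i, 2:a, 3:o, 5:u
completions by unplaced set U, small U first (add the entries for U minus each lowest piece of U):
  |U|=1: {5}:1  {6}:1  {7}:1  {8}:1
  |U|=2: {2,7}:1  {3,6}:1  {4,8}:1  {5,6}:2  {5,7}:2  {5,8}:2  {6,7}:2  {6,8}:2  {7,8}:2
  |U|=3: {1,4,8}:1  {2,5,7}:3  {2,6,7}:3  {2,7,8}:3  {3,5,6}:3  {3,6,7}:3  {3,6,8}:3  {4,5,8}:3  {4,6,8}:3  {4,7,8}:3  {5,6,7}:6  {5,6,8}:6  {5,7,8}:6  {6,7,8}:6
  |U|=4: {0,1,4,8}:1  {1,4,5,8}:4  {1,4,6,8}:4  {1,4,7,8}:4  {2,3,6,7}:6  {2,4,7,8}:6  {2,5,6,7}:12  {2,5,7,8}:12  {2,6,7,8}:12  {3,4,6,8}:6  {3,5,6,7}:12  {3,5,6,8}:12  {3,6,7,8}:12  {4,5,6,8}:12  {4,5,7,8}:12  {4,6,7,8}:12  {5,6,7,8}:24
  |U|=5: {0,1,4,5,8}:5  {0,1,4,6,8}:5  {0,1,4,7,8}:5  {1,2,4,7,8}:10  {1,3,4,6,8}:10  {1,4,5,6,8}:20  {1,4,5,7,8}:20  {1,4,6,7,8}:20  {2,3,5,6,7}:30  {2,3,6,7,8}:30  {2,4,5,7,8}:30  {2,4,6,7,8}:30  {2,5,6,7,8}:60  {3,4,5,6,8}:30  {3,4,6,7,8}:30  {3,5,6,7,8}:60  {4,5,6,7,8}:60
  |U|=6: {0,1,2,4,7,8}:15  {0,1,3,4,6,8}:15  {0,1,4,5,6,8}:30  {0,1,4,5,7,8}:30  {0,1,4,6,7,8}:30  {1,2,4,5,7,8}:60  {1,2,4,6,7,8}:60  {1,3,4,5,6,8}:60  {1,3,4,6,7,8}:60  {1,4,5,6,7,8}:120  {2,3,4,6,7,8}:90  {2,3,5,6,7,8}:180  {2,4,5,6,7,8}:180  {3,4,5,6,7,8}:180
  |U|=7: {0,1,2,4,5,7,8}:105  {0,1,2,4,6,7,8}:105  {0,1,3,4,5,6,8}:105  {0,1,3,4,6,7,8}:105  {0,1,4,5,6,7,8}:210  {1,2,3,4,6,7,8}:210  {1,2,4,5,6,7,8}:420  {1,3,4,5,6,7,8}:420  {2,3,4,5,6,7,8}:630
  start at 0(i): 1680
  start at 2(a): 840
  start at 3(o): 840
  start at 5(u): 420
sum over floor = 3780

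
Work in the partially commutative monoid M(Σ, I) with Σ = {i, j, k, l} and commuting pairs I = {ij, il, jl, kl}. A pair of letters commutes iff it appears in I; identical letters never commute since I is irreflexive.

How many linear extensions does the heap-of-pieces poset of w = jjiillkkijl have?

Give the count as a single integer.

drop 0:j onto floor
drop 1:j onto {0:j}
drop 2:i onto floor
drop 3:i onto {2:i}
drop 4:l onto floor
drop 5:l onto {4:l}
drop 6:k onto {1:j, 3:i}
drop 7:k onto {6:k}
drop 8:i onto {7:k}
drop 9:j onto {7:k}
drop 10:l onto {5:l}
ground layer = {0:j, 2:i, 4:l}
drop-orders for the pieces not yet dropped (sum over which currently-grounded one goes next):
  1 to go: {8} 1  {9} 1  {10} 1
  2 to go: {5,10} 1  {8,9} 2  {8,10} 2  {9,10} 2
  3 to go: {4,5,10} 1  {5,8,10} 3  {5,9,10} 3  {7,8,9} 2  {8,9,10} 6
  4 to go: {4,5,8,10} 4  {4,5,9,10} 4  {5,8,9,10} 12  {6,7,8,9} 2  {7,8,9,10} 8
  5 to go: {1,6,7,8,9} 2  {3,6,7,8,9} 2  {4,5,8,9,10} 20  {5,7,8,9,10} 20  {6,7,8,9,10} 10
  6 to go: {0,1,6,7,8,9} 2  {1,3,6,7,8,9} 4  {1,6,7,8,9,10} 12  {2,3,6,7,8,9} 2  {3,6,7,8,9,10} 12  {4,5,7,8,9,10} 40  {5,6,7,8,9,10} 30
  7 to go: {0,1,3,6,7,8,9} 6  {0,1,6,7,8,9,10} 14  {1,2,3,6,7,8,9} 6  {1,3,6,7,8,9,10} 28  {1,5,6,7,8,9,10} 42  {2,3,6,7,8,9,10} 14  {3,5,6,7,8,9,10} 42  {4,5,6,7,8,9,10} 70
  8 to go: {0,1,2,3,6,7,8,9} 12  {0,1,3,6,7,8,9,10} 48  {0,1,5,6,7,8,9,10} 56  {1,2,3,6,7,8,9,10} 48  {1,3,5,6,7,8,9,10} 112  {1,4,5,6,7,8,9,10} 112  {2,3,5,6,7,8,9,10} 56  {3,4,5,6,7,8,9,10} 112
  9 to go: {0,1,2,3,6,7,8,9,10} 108  {0,1,3,5,6,7,8,9,10} 216  {0,1,4,5,6,7,8,9,10} 168  {1,2,3,5,6,7,8,9,10} 216  {1,3,4,5,6,7,8,9,10} 336  {2,3,4,5,6,7,8,9,10} 168
  if 0:j drops first: 720 orders
  if 2:i drops first: 720 orders
  if 4:l drops first: 540 orders
heap linearizations: 1980

1980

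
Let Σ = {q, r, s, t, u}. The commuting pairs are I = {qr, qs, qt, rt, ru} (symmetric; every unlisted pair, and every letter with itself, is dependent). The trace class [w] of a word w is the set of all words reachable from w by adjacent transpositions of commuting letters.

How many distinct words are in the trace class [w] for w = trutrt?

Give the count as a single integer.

#0=t has no predecessor
#1=r has no predecessor
#2=u depends on [0:t]
#3=t depends on [2:u]
#4=r depends on [1:r]
#5=t depends on [3:t]
sources: [0:t, 1:r]
N(rest) = Σ N(rest − s) over sources s of rest; N(one piece) = 1:
  size 1 → [4]=1  [5]=1
  size 2 → [1,4]=1  [3,5]=1  [4,5]=2
  size 3 → [1,4,5]=3  [2,3,5]=1  [3,4,5]=3
  size 4 → [0,2,3,5]=1  [1,3,4,5]=6  [2,3,4,5]=4
  first=0(t) contributes 10
  first=1(r) contributes 5
|[w]| = 15

15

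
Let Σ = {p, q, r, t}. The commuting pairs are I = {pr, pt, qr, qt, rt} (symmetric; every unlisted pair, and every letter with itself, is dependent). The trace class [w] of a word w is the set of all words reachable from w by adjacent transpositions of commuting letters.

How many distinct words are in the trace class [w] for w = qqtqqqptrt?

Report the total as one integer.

840

piece 0:q — minimal
piece 1:q rests on {0:q}
piece 2:t — minimal
piece 3:q rests on {1:q}
piece 4:q rests on {3:q}
piece 5:q rests on {4:q}
piece 6:p rests on {5:q}
piece 7:t rests on {2:t}
piece 8:r — minimal
piece 9:t rests on {7:t}
minimal pieces: {0:q, 2:t, 8:r}
ways to finish when only these pieces remain (= sum over removing one remaining piece with nothing left below it):
  1 left: {6}→1  {8}→1  {9}→1
  2 left: {5,6}→1  {6,8}→2  {6,9}→2  {7,9}→1  {8,9}→2
  3 left: {2,7,9}→1  {4,5,6}→1  {5,6,8}→3  {5,6,9}→3  {6,7,9}→3  {6,8,9}→6  {7,8,9}→3
  4 left: {2,6,7,9}→4  {2,7,8,9}→4  {3,4,5,6}→1  {4,5,6,8}→4  {4,5,6,9}→4  {5,6,7,9}→6  {5,6,8,9}→12  {6,7,8,9}→12
  5 left: {1,3,4,5,6}→1  {2,5,6,7,9}→10  {2,6,7,8,9}→20  {3,4,5,6,8}→5  {3,4,5,6,9}→5  {4,5,6,7,9}→10  {4,5,6,8,9}→20  {5,6,7,8,9}→30
  6 left: {0,1,3,4,5,6}→1  {1,3,4,5,6,8}→6  {1,3,4,5,6,9}→6  {2,4,5,6,7,9}→20  {2,5,6,7,8,9}→60  {3,4,5,6,7,9}→15  {3,4,5,6,8,9}→30  {4,5,6,7,8,9}→60
  7 left: {0,1,3,4,5,6,8}→7  {0,1,3,4,5,6,9}→7  {1,3,4,5,6,7,9}→21  {1,3,4,5,6,8,9}→42  {2,3,4,5,6,7,9}→35  {2,4,5,6,7,8,9}→140  {3,4,5,6,7,8,9}→105
  8 left: {0,1,3,4,5,6,7,9}→28  {0,1,3,4,5,6,8,9}→56  {1,2,3,4,5,6,7,9}→56  {1,3,4,5,6,7,8,9}→168  {2,3,4,5,6,7,8,9}→280
  placing 0:q first → 504 extensions
  placing 2:t first → 252 extensions
  placing 8:r first → 84 extensions
total linear extensions = 840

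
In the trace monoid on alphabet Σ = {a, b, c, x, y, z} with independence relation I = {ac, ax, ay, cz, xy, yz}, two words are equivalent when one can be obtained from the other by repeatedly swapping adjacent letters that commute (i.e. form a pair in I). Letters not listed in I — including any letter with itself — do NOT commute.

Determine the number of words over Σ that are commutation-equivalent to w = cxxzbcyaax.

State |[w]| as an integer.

0(c) covers ∅
1(x) covers 0:c
2(x) covers 1:x
3(z) covers 2:x
4(b) covers 3:z
5(c) covers 4:b
6(y) covers 5:c
7(a) covers 4:b
8(a) covers 7:a
9(x) covers 5:c
floor of heap: 0:c
completions by unplaced set U, small U first (add the entries for U minus each lowest piece of U):
  |U|=1: {6}:1  {8}:1  {9}:1
  |U|=2: {6,8}:2  {6,9}:2  {7,8}:1  {8,9}:2
  |U|=3: {5,6,9}:2  {6,7,8}:3  {6,8,9}:6  {7,8,9}:3
  |U|=4: {5,6,8,9}:8  {6,7,8,9}:12
  |U|=5: {5,6,7,8,9}:20
  |U|=6: {4,5,6,7,8,9}:20
  |U|=7: {3,4,5,6,7,8,9}:20
  |U|=8: {2,3,4,5,6,7,8,9}:20
  start at 0(c): 20

20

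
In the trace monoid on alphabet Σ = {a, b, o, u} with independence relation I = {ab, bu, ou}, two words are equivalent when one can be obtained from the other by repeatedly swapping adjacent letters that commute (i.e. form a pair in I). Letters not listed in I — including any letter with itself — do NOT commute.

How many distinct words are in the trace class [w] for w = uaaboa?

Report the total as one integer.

drop 0:u onto floor
drop 1:a onto {0:u}
drop 2:a onto {1:a}
drop 3:b onto floor
drop 4:o onto {2:a, 3:b}
drop 5:a onto {4:o}
ground layer = {0:u, 3:b}
drop-orders for the pieces not yet dropped (sum over which currently-grounded one goes next):
  1 to go: {5} 1
  2 to go: {4,5} 1
  3 to go: {2,4,5} 1  {3,4,5} 1
  4 to go: {1,2,4,5} 1  {2,3,4,5} 2
  if 0:u drops first: 3 orders
  if 3:b drops first: 1 orders
heap linearizations: 4

4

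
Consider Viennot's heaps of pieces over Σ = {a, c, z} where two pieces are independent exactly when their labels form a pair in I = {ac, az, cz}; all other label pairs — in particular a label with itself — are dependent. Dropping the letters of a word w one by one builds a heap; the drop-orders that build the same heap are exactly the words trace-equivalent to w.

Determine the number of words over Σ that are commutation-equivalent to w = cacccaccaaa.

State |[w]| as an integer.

piece 0:c — minimal
piece 1:a — minimal
piece 2:c rests on {0:c}
piece 3:c rests on {2:c}
piece 4:c rests on {3:c}
piece 5:a rests on {1:a}
piece 6:c rests on {4:c}
piece 7:c rests on {6:c}
piece 8:a rests on {5:a}
piece 9:a rests on {8:a}
piece 10:a rests on {9:a}
minimal pieces: {0:c, 1:a}
ways to finish when only these pieces remain (= sum over removing one remaining piece with nothing left below it):
  1 left: {7}→1  {10}→1
  2 left: {6,7}→1  {7,10}→2  {9,10}→1
  3 left: {4,6,7}→1  {6,7,10}→3  {7,9,10}→3  {8,9,10}→1
  4 left: {3,4,6,7}→1  {4,6,7,10}→4  {5,8,9,10}→1  {6,7,9,10}→6  {7,8,9,10}→4
  5 left: {1,5,8,9,10}→1  {2,3,4,6,7}→1  {3,4,6,7,10}→5  {4,6,7,9,10}→10  {5,7,8,9,10}→5  {6,7,8,9,10}→10
  6 left: {0,2,3,4,6,7}→1  {1,5,7,8,9,10}→6  {2,3,4,6,7,10}→6  {3,4,6,7,9,10}→15  {4,6,7,8,9,10}→20  {5,6,7,8,9,10}→15
  7 left: {0,2,3,4,6,7,10}→7  {1,5,6,7,8,9,10}→21  {2,3,4,6,7,9,10}→21  {3,4,6,7,8,9,10}→35  {4,5,6,7,8,9,10}→35
  8 left: {0,2,3,4,6,7,9,10}→28  {1,4,5,6,7,8,9,10}→56  {2,3,4,6,7,8,9,10}→56  {3,4,5,6,7,8,9,10}→70
  9 left: {0,2,3,4,6,7,8,9,10}→84  {1,3,4,5,6,7,8,9,10}→126  {2,3,4,5,6,7,8,9,10}→126
  placing 0:c first → 252 extensions
  placing 1:a first → 210 extensions
total linear extensions = 462

462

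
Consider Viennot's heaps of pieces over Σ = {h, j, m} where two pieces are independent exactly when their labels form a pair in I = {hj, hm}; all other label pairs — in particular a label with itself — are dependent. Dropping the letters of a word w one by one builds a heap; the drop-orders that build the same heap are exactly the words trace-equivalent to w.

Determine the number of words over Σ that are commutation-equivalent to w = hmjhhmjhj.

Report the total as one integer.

piece 0:h — minimal
piece 1:m — minimal
piece 2:j rests on {1:m}
piece 3:h rests on {0:h}
piece 4:h rests on {3:h}
piece 5:m rests on {2:j}
piece 6:j rests on {5:m}
piece 7:h rests on {4:h}
piece 8:j rests on {6:j}
minimal pieces: {0:h, 1:m}
ways to finish when only these pieces remain (= sum over removing one remaining piece with nothing left below it):
  1 left: {7}→1  {8}→1
  2 left: {4,7}→1  {6,8}→1  {7,8}→2
  3 left: {3,4,7}→1  {4,7,8}→3  {5,6,8}→1  {6,7,8}→3
  4 left: {0,3,4,7}→1  {2,5,6,8}→1  {3,4,7,8}→4  {4,6,7,8}→6  {5,6,7,8}→4
  5 left: {0,3,4,7,8}→5  {1,2,5,6,8}→1  {2,5,6,7,8}→5  {3,4,6,7,8}→10  {4,5,6,7,8}→10
  6 left: {0,3,4,6,7,8}→15  {1,2,5,6,7,8}→6  {2,4,5,6,7,8}→15  {3,4,5,6,7,8}→20
  7 left: {0,3,4,5,6,7,8}→35  {1,2,4,5,6,7,8}→21  {2,3,4,5,6,7,8}→35
  placing 0:h first → 56 extensions
  placing 1:m first → 70 extensions
total linear extensions = 126

126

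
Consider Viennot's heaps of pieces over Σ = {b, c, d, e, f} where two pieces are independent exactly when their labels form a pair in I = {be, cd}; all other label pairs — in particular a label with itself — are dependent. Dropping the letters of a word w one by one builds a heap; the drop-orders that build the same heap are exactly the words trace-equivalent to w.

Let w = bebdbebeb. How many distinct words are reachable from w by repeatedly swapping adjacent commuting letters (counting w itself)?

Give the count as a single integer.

drop 0:b onto floor
drop 1:e onto floor
drop 2:b onto {0:b}
drop 3:d onto {1:e, 2:b}
drop 4:b onto {3:d}
drop 5:e onto {3:d}
drop 6:b onto {4:b}
drop 7:e onto {5:e}
drop 8:b onto {6:b}
ground layer = {0:b, 1:e}
drop-orders for the pieces not yet dropped (sum over which currently-grounded one goes next):
  1 to go: {7} 1  {8} 1
  2 to go: {5,7} 1  {6,8} 1  {7,8} 2
  3 to go: {4,6,8} 1  {5,7,8} 3  {6,7,8} 3
  4 to go: {4,6,7,8} 4  {5,6,7,8} 6
  5 to go: {4,5,6,7,8} 10
  6 to go: {3,4,5,6,7,8} 10
  7 to go: {1,3,4,5,6,7,8} 10  {2,3,4,5,6,7,8} 10
  if 0:b drops first: 20 orders
  if 1:e drops first: 10 orders
heap linearizations: 30

30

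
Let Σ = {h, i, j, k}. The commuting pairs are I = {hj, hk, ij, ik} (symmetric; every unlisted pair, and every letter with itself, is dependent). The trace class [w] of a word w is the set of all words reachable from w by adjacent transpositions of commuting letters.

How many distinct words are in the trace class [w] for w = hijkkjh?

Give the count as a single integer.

0(h) covers ∅
1(i) covers 0:h
2(j) covers ∅
3(k) covers 2:j
4(k) covers 3:k
5(j) covers 4:k
6(h) covers 1:i
floor of heap: 0:h, 2:j
completions by unplaced set U, small U first (add the entries for U minus each lowest piece of U):
  |U|=1: {5}:1  {6}:1
  |U|=2: {1,6}:1  {4,5}:1  {5,6}:2
  |U|=3: {0,1,6}:1  {1,5,6}:3  {3,4,5}:1  {4,5,6}:3
  |U|=4: {0,1,5,6}:4  {1,4,5,6}:6  {2,3,4,5}:1  {3,4,5,6}:4
  |U|=5: {0,1,4,5,6}:10  {1,3,4,5,6}:10  {2,3,4,5,6}:5
  start at 0(h): 15
  start at 2(j): 20
sum over floor = 35

35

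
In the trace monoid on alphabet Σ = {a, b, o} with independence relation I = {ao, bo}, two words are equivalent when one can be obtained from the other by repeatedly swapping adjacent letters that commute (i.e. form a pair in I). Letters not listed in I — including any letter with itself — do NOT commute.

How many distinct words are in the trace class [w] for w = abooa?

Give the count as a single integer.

piece 0:a — minimal
piece 1:b rests on {0:a}
piece 2:o — minimal
piece 3:o rests on {2:o}
piece 4:a rests on {1:b}
minimal pieces: {0:a, 2:o}
ways to finish when only these pieces remain (= sum over removing one remaining piece with nothing left below it):
  1 left: {3}→1  {4}→1
  2 left: {1,4}→1  {2,3}→1  {3,4}→2
  3 left: {0,1,4}→1  {1,3,4}→3  {2,3,4}→3
  placing 0:a first → 6 extensions
  placing 2:o first → 4 extensions
total linear extensions = 10

10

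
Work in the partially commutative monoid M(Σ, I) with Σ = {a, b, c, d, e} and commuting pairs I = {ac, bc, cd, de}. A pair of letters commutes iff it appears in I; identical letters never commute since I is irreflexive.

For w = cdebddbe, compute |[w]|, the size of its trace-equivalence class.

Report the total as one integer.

3

piece 0:c — minimal
piece 1:d — minimal
piece 2:e rests on {0:c}
piece 3:b rests on {1:d, 2:e}
piece 4:d rests on {3:b}
piece 5:d rests on {4:d}
piece 6:b rests on {5:d}
piece 7:e rests on {6:b}
minimal pieces: {0:c, 1:d}
ways to finish when only these pieces remain (= sum over removing one remaining piece with nothing left below it):
  1 left: {7}→1
  2 left: {6,7}→1
  3 left: {5,6,7}→1
  4 left: {4,5,6,7}→1
  5 left: {3,4,5,6,7}→1
  6 left: {1,3,4,5,6,7}→1  {2,3,4,5,6,7}→1
  placing 0:c first → 2 extensions
  placing 1:d first → 1 extensions
total linear extensions = 3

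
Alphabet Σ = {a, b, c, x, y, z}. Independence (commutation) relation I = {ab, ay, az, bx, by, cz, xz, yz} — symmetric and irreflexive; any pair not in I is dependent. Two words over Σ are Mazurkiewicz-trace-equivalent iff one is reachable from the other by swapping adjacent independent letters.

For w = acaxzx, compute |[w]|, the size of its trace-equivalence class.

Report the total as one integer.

6

piece 0:a — minimal
piece 1:c rests on {0:a}
piece 2:a rests on {1:c}
piece 3:x rests on {2:a}
piece 4:z — minimal
piece 5:x rests on {3:x}
minimal pieces: {0:a, 4:z}
ways to finish when only these pieces remain (= sum over removing one remaining piece with nothing left below it):
  1 left: {4}→1  {5}→1
  2 left: {3,5}→1  {4,5}→2
  3 left: {2,3,5}→1  {3,4,5}→3
  4 left: {1,2,3,5}→1  {2,3,4,5}→4
  placing 0:a first → 5 extensions
  placing 4:z first → 1 extensions
total linear extensions = 6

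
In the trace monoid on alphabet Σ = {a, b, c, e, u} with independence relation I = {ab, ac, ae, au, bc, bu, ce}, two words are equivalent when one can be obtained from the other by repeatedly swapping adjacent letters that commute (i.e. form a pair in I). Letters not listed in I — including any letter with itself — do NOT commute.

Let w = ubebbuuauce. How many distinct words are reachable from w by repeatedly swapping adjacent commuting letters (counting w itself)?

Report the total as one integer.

550

0(u) covers ∅
1(b) covers ∅
2(e) covers 0:u, 1:b
3(b) covers 2:e
4(b) covers 3:b
5(u) covers 2:e
6(u) covers 5:u
7(a) covers ∅
8(u) covers 6:u
9(c) covers 8:u
10(e) covers 4:b, 8:u
floor of heap: 0:u, 1:b, 7:a
completions by unplaced set U, small U first (add the entries for U minus each lowest piece of U):
  |U|=1: {7}:1  {9}:1  {10}:1
  |U|=2: {4,10}:1  {7,9}:2  {7,10}:2  {9,10}:2
  |U|=3: {3,4,10}:1  {4,7,10}:3  {4,9,10}:3  {7,9,10}:6  {8,9,10}:2
  |U|=4: {3,4,7,10}:4  {3,4,9,10}:4  {4,7,9,10}:12  {4,8,9,10}:5  {6,8,9,10}:2  {7,8,9,10}:8
  |U|=5: {3,4,7,9,10}:20  {3,4,8,9,10}:9  {4,6,8,9,10}:7  {4,7,8,9,10}:25  {5,6,8,9,10}:2  {6,7,8,9,10}:10
  |U|=6: {3,4,6,8,9,10}:16  {3,4,7,8,9,10}:54  {4,5,6,8,9,10}:9  {4,6,7,8,9,10}:42  {5,6,7,8,9,10}:12
  |U|=7: {3,4,5,6,8,9,10}:25  {3,4,6,7,8,9,10}:112  {4,5,6,7,8,9,10}:63
  |U|=8: {2,3,4,5,6,8,9,10}:25  {3,4,5,6,7,8,9,10}:200
  |U|=9: {0,2,3,4,5,6,8,9,10}:25  {1,2,3,4,5,6,8,9,10}:25  {2,3,4,5,6,7,8,9,10}:225
  start at 0(u): 250
  start at 1(b): 250
  start at 7(a): 50
sum over floor = 550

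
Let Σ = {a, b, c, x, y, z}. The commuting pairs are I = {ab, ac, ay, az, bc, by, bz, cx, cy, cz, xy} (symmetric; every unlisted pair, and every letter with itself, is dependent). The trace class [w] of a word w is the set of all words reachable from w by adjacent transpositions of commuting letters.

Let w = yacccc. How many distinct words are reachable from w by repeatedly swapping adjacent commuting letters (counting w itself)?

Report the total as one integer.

drop 0:y onto floor
drop 1:a onto floor
drop 2:c onto floor
drop 3:c onto {2:c}
drop 4:c onto {3:c}
drop 5:c onto {4:c}
ground layer = {0:y, 1:a, 2:c}
drop-orders for the pieces not yet dropped (sum over which currently-grounded one goes next):
  1 to go: {0} 1  {1} 1  {5} 1
  2 to go: {0,1} 2  {0,5} 2  {1,5} 2  {4,5} 1
  3 to go: {0,1,5} 6  {0,4,5} 3  {1,4,5} 3  {3,4,5} 1
  4 to go: {0,1,4,5} 12  {0,3,4,5} 4  {1,3,4,5} 4  {2,3,4,5} 1
  if 0:y drops first: 5 orders
  if 1:a drops first: 5 orders
  if 2:c drops first: 20 orders
heap linearizations: 30

30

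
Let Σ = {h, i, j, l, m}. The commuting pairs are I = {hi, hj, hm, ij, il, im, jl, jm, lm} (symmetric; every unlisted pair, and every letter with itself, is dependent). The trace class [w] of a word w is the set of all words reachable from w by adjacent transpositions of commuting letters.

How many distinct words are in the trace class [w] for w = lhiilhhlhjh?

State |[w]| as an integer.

495

piece 0:l — minimal
piece 1:h rests on {0:l}
piece 2:i — minimal
piece 3:i rests on {2:i}
piece 4:l rests on {1:h}
piece 5:h rests on {4:l}
piece 6:h rests on {5:h}
piece 7:l rests on {6:h}
piece 8:h rests on {7:l}
piece 9:j — minimal
piece 10:h rests on {8:h}
minimal pieces: {0:l, 2:i, 9:j}
ways to finish when only these pieces remain (= sum over removing one remaining piece with nothing left below it):
  1 left: {3}→1  {9}→1  {10}→1
  2 left: {2,3}→1  {3,9}→2  {3,10}→2  {8,10}→1  {9,10}→2
  3 left: {2,3,9}→3  {2,3,10}→3  {3,8,10}→3  {3,9,10}→6  {7,8,10}→1  {8,9,10}→3
  4 left: {2,3,8,10}→6  {2,3,9,10}→12  {3,7,8,10}→4  {3,8,9,10}→12  {6,7,8,10}→1  {7,8,9,10}→4
  5 left: {2,3,7,8,10}→10  {2,3,8,9,10}→30  {3,6,7,8,10}→5  {3,7,8,9,10}→20  {5,6,7,8,10}→1  {6,7,8,9,10}→5
  6 left: {2,3,6,7,8,10}→15  {2,3,7,8,9,10}→60  {3,5,6,7,8,10}→6  {3,6,7,8,9,10}→30  {4,5,6,7,8,10}→1  {5,6,7,8,9,10}→6
  7 left: {1,4,5,6,7,8,10}→1  {2,3,5,6,7,8,10}→21  {2,3,6,7,8,9,10}→105  {3,4,5,6,7,8,10}→7  {3,5,6,7,8,9,10}→42  {4,5,6,7,8,9,10}→7
  8 left: {0,1,4,5,6,7,8,10}→1  {1,3,4,5,6,7,8,10}→8  {1,4,5,6,7,8,9,10}→8  {2,3,4,5,6,7,8,10}→28  {2,3,5,6,7,8,9,10}→168  {3,4,5,6,7,8,9,10}→56
  9 left: {0,1,3,4,5,6,7,8,10}→9  {0,1,4,5,6,7,8,9,10}→9  {1,2,3,4,5,6,7,8,10}→36  {1,3,4,5,6,7,8,9,10}→72  {2,3,4,5,6,7,8,9,10}→252
  placing 0:l first → 360 extensions
  placing 2:i first → 90 extensions
  placing 9:j first → 45 extensions
total linear extensions = 495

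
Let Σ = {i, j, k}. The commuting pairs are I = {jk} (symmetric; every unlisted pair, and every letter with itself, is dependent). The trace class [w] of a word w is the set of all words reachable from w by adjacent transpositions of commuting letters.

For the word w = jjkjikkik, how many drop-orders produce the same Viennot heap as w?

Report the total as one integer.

4

drop 0:j onto floor
drop 1:j onto {0:j}
drop 2:k onto floor
drop 3:j onto {1:j}
drop 4:i onto {2:k, 3:j}
drop 5:k onto {4:i}
drop 6:k onto {5:k}
drop 7:i onto {6:k}
drop 8:k onto {7:i}
ground layer = {0:j, 2:k}
drop-orders for the pieces not yet dropped (sum over which currently-grounded one goes next):
  1 to go: {8} 1
  2 to go: {7,8} 1
  3 to go: {6,7,8} 1
  4 to go: {5,6,7,8} 1
  5 to go: {4,5,6,7,8} 1
  6 to go: {2,4,5,6,7,8} 1  {3,4,5,6,7,8} 1
  7 to go: {1,3,4,5,6,7,8} 1  {2,3,4,5,6,7,8} 2
  if 0:j drops first: 3 orders
  if 2:k drops first: 1 orders
heap linearizations: 4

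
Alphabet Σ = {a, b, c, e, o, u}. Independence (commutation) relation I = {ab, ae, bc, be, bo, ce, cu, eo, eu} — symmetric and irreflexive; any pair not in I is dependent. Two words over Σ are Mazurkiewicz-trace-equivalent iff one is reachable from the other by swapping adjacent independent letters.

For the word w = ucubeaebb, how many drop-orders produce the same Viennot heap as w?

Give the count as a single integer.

648

#0=u has no predecessor
#1=c has no predecessor
#2=u depends on [0:u]
#3=b depends on [2:u]
#4=e has no predecessor
#5=a depends on [1:c, 2:u]
#6=e depends on [4:e]
#7=b depends on [3:b]
#8=b depends on [7:b]
sources: [0:u, 1:c, 4:e]
N(rest) = Σ N(rest − s) over sources s of rest; N(one piece) = 1:
  size 1 → [5]=1  [6]=1  [8]=1
  size 2 → [1,5]=1  [4,6]=1  [5,6]=2  [5,8]=2  [6,8]=2  [7,8]=1
  size 3 → [1,5,6]=3  [1,5,8]=3  [3,7,8]=1  [4,5,6]=3  [4,6,8]=3  [5,6,8]=6  [5,7,8]=3  [6,7,8]=3
  size 4 → [1,4,5,6]=6  [1,5,6,8]=12  [1,5,7,8]=6  [3,5,7,8]=4  [3,6,7,8]=4  [4,5,6,8]=12  [4,6,7,8]=6  [5,6,7,8]=12
  size 5 → [1,3,5,7,8]=10  [1,4,5,6,8]=30  [1,5,6,7,8]=30  [2,3,5,7,8]=4  [3,4,6,7,8]=10  [3,5,6,7,8]=20  [4,5,6,7,8]=30
  size 6 → [0,2,3,5,7,8]=4  [1,2,3,5,7,8]=14  [1,3,5,6,7,8]=60  [1,4,5,6,7,8]=90  [2,3,5,6,7,8]=24  [3,4,5,6,7,8]=60
  size 7 → [0,1,2,3,5,7,8]=18  [0,2,3,5,6,7,8]=28  [1,2,3,5,6,7,8]=98  [1,3,4,5,6,7,8]=210  [2,3,4,5,6,7,8]=84
  first=0(u) contributes 392
  first=1(c) contributes 112
  first=4(e) contributes 144
|[w]| = 648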